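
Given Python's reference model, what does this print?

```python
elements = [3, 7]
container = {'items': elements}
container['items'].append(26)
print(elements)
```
[3, 7, 26]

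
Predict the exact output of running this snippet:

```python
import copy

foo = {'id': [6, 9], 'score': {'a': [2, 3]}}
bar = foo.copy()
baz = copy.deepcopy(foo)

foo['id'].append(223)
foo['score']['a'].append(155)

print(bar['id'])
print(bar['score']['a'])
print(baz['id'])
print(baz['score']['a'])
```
[6, 9, 223]
[2, 3, 155]
[6, 9]
[2, 3]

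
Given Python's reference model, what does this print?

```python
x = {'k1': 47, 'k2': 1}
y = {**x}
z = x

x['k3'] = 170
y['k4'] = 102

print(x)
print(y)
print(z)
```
{'k1': 47, 'k2': 1, 'k3': 170}
{'k1': 47, 'k2': 1, 'k4': 102}
{'k1': 47, 'k2': 1, 'k3': 170}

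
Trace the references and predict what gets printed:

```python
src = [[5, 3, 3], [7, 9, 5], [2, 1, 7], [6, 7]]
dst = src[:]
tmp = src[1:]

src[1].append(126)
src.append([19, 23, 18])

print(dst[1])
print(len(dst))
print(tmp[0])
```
[7, 9, 5, 126]
4
[7, 9, 5, 126]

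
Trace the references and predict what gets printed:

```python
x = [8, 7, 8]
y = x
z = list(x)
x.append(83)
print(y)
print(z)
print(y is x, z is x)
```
[8, 7, 8, 83]
[8, 7, 8]
True False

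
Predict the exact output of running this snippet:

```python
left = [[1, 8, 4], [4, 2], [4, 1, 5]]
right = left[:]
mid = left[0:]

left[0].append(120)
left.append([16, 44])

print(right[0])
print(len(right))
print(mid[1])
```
[1, 8, 4, 120]
3
[4, 2]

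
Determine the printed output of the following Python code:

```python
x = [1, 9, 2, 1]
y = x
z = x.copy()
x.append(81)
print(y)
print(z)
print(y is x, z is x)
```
[1, 9, 2, 1, 81]
[1, 9, 2, 1]
True False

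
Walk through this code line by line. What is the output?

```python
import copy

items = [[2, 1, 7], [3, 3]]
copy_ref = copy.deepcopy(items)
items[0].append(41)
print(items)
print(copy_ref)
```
[[2, 1, 7, 41], [3, 3]]
[[2, 1, 7], [3, 3]]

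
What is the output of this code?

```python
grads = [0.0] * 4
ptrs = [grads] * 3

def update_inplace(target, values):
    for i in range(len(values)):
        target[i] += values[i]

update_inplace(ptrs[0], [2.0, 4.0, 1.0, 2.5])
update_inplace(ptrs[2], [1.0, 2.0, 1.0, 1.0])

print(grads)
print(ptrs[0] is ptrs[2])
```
[3.0, 6.0, 2.0, 3.5]
True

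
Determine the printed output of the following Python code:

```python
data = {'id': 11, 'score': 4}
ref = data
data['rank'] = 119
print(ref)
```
{'id': 11, 'score': 4, 'rank': 119}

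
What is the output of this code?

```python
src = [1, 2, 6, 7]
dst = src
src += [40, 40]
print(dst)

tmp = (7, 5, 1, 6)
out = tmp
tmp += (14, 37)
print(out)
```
[1, 2, 6, 7, 40, 40]
(7, 5, 1, 6)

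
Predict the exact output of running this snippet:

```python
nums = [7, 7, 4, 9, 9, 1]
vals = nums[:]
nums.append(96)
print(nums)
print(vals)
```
[7, 7, 4, 9, 9, 1, 96]
[7, 7, 4, 9, 9, 1]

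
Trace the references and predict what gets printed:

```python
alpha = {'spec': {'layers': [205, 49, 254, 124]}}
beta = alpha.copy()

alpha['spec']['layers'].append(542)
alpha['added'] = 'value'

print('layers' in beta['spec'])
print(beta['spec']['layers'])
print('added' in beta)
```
True
[205, 49, 254, 124, 542]
False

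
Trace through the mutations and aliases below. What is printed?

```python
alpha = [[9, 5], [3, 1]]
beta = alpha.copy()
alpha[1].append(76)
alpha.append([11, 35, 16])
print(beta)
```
[[9, 5], [3, 1, 76]]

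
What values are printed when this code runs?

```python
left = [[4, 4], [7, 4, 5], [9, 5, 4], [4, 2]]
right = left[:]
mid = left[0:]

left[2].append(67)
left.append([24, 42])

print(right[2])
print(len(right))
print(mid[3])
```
[9, 5, 4, 67]
4
[4, 2]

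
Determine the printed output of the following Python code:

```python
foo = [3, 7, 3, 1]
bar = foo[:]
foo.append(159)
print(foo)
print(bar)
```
[3, 7, 3, 1, 159]
[3, 7, 3, 1]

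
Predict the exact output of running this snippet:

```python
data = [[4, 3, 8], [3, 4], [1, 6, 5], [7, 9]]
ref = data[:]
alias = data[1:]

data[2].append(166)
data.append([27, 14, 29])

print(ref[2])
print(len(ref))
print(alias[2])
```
[1, 6, 5, 166]
4
[7, 9]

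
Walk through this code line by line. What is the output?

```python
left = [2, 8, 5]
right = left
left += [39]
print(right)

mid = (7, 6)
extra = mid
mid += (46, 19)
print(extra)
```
[2, 8, 5, 39]
(7, 6)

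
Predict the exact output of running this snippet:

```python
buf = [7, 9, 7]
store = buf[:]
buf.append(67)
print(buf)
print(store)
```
[7, 9, 7, 67]
[7, 9, 7]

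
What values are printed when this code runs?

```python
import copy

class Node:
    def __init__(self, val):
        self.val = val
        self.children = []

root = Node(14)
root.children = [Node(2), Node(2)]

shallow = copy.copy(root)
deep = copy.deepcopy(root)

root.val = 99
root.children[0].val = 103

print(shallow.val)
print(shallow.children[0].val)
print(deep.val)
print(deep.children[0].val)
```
14
103
14
2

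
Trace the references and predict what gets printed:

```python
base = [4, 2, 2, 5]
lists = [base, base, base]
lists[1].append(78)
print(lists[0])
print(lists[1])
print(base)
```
[4, 2, 2, 5, 78]
[4, 2, 2, 5, 78]
[4, 2, 2, 5, 78]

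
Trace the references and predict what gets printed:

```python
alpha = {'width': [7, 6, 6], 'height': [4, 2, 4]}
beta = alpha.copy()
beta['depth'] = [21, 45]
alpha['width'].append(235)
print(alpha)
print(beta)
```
{'width': [7, 6, 6, 235], 'height': [4, 2, 4]}
{'width': [7, 6, 6, 235], 'height': [4, 2, 4], 'depth': [21, 45]}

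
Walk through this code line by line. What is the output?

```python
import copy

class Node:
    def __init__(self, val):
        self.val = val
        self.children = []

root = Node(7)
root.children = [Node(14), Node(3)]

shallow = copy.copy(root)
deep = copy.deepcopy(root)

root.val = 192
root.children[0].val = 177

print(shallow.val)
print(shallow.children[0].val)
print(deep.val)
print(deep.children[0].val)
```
7
177
7
14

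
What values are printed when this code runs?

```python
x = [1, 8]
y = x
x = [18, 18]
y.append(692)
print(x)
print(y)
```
[18, 18]
[1, 8, 692]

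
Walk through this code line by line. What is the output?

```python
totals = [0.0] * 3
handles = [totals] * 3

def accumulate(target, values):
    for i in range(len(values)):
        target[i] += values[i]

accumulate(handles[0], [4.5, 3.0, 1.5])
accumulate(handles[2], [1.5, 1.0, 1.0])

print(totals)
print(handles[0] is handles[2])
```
[6.0, 4.0, 2.5]
True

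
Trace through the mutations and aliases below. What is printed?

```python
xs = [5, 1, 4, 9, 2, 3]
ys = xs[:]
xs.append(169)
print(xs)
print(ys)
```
[5, 1, 4, 9, 2, 3, 169]
[5, 1, 4, 9, 2, 3]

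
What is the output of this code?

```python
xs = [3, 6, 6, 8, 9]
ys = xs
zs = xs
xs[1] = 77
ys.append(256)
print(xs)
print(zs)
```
[3, 77, 6, 8, 9, 256]
[3, 77, 6, 8, 9, 256]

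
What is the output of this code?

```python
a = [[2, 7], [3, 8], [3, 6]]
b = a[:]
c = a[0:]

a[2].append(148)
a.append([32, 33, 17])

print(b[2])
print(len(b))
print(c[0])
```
[3, 6, 148]
3
[2, 7]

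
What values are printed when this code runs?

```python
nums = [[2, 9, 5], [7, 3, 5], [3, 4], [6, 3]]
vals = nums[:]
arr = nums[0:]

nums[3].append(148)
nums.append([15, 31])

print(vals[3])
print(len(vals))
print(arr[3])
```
[6, 3, 148]
4
[6, 3, 148]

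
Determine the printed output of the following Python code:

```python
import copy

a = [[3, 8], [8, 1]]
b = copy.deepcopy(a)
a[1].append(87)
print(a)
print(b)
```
[[3, 8], [8, 1, 87]]
[[3, 8], [8, 1]]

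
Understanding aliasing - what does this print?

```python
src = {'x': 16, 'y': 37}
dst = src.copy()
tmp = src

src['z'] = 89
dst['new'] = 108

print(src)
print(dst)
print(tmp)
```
{'x': 16, 'y': 37, 'z': 89}
{'x': 16, 'y': 37, 'new': 108}
{'x': 16, 'y': 37, 'z': 89}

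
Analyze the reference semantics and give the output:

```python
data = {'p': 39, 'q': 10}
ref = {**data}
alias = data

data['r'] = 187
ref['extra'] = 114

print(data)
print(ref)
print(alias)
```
{'p': 39, 'q': 10, 'r': 187}
{'p': 39, 'q': 10, 'extra': 114}
{'p': 39, 'q': 10, 'r': 187}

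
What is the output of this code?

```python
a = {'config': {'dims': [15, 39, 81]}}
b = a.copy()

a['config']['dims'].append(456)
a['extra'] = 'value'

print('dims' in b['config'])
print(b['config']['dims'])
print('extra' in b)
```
True
[15, 39, 81, 456]
False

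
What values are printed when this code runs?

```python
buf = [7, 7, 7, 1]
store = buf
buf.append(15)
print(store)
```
[7, 7, 7, 1, 15]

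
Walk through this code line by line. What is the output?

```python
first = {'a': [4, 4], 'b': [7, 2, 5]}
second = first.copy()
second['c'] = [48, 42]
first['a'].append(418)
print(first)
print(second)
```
{'a': [4, 4, 418], 'b': [7, 2, 5]}
{'a': [4, 4, 418], 'b': [7, 2, 5], 'c': [48, 42]}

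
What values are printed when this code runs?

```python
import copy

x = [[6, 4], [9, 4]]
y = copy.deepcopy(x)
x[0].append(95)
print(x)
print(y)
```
[[6, 4, 95], [9, 4]]
[[6, 4], [9, 4]]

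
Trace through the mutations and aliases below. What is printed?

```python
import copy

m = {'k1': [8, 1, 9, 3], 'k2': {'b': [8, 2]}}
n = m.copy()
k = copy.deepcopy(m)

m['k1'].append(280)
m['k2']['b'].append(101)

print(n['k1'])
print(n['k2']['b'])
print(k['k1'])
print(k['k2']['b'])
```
[8, 1, 9, 3, 280]
[8, 2, 101]
[8, 1, 9, 3]
[8, 2]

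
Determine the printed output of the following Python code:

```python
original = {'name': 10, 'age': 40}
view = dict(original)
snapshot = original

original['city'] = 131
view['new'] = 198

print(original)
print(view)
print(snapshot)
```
{'name': 10, 'age': 40, 'city': 131}
{'name': 10, 'age': 40, 'new': 198}
{'name': 10, 'age': 40, 'city': 131}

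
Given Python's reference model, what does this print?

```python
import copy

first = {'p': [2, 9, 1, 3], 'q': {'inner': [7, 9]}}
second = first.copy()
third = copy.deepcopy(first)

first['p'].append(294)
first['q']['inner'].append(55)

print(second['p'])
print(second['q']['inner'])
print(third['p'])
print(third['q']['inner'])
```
[2, 9, 1, 3, 294]
[7, 9, 55]
[2, 9, 1, 3]
[7, 9]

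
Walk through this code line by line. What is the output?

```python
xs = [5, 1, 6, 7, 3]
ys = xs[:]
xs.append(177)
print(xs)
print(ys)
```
[5, 1, 6, 7, 3, 177]
[5, 1, 6, 7, 3]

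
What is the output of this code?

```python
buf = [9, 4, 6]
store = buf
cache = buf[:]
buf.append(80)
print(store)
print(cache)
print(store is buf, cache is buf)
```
[9, 4, 6, 80]
[9, 4, 6]
True False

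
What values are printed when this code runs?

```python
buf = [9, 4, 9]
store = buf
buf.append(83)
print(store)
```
[9, 4, 9, 83]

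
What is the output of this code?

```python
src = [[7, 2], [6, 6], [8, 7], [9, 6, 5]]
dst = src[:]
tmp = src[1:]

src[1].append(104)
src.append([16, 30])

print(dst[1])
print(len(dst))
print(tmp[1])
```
[6, 6, 104]
4
[8, 7]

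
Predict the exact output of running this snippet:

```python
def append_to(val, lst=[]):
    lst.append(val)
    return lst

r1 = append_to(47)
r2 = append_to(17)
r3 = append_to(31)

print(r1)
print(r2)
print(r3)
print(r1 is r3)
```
[47, 17, 31]
[47, 17, 31]
[47, 17, 31]
True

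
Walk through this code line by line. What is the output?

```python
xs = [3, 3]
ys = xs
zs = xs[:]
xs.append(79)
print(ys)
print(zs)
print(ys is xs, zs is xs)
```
[3, 3, 79]
[3, 3]
True False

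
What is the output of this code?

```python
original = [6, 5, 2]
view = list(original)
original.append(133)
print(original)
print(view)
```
[6, 5, 2, 133]
[6, 5, 2]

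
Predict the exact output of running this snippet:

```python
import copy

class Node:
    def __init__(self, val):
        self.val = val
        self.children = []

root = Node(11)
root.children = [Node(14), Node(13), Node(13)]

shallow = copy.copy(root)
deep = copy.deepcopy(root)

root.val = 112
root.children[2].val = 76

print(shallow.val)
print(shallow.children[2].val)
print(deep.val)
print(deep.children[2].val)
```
11
76
11
13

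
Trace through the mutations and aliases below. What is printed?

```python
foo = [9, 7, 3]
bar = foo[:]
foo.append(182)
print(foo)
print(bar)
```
[9, 7, 3, 182]
[9, 7, 3]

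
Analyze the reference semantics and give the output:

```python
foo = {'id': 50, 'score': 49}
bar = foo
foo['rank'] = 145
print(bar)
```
{'id': 50, 'score': 49, 'rank': 145}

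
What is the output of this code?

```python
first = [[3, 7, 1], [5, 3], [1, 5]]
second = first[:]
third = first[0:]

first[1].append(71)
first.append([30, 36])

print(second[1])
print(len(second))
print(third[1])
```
[5, 3, 71]
3
[5, 3, 71]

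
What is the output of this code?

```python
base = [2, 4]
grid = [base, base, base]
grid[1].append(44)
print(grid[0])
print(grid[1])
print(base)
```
[2, 4, 44]
[2, 4, 44]
[2, 4, 44]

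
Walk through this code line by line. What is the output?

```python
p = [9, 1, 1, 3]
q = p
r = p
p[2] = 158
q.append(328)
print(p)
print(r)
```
[9, 1, 158, 3, 328]
[9, 1, 158, 3, 328]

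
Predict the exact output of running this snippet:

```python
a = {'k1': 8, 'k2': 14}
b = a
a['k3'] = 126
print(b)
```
{'k1': 8, 'k2': 14, 'k3': 126}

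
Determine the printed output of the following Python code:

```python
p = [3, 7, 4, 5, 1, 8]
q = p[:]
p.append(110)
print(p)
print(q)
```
[3, 7, 4, 5, 1, 8, 110]
[3, 7, 4, 5, 1, 8]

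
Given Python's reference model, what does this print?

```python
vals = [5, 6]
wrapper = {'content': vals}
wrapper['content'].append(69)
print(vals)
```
[5, 6, 69]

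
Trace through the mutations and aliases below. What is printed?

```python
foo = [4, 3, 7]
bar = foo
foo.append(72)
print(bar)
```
[4, 3, 7, 72]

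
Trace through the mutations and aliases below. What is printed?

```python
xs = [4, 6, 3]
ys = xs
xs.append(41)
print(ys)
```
[4, 6, 3, 41]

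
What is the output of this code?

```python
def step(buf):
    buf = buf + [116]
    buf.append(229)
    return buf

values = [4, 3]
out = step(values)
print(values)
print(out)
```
[4, 3]
[4, 3, 116, 229]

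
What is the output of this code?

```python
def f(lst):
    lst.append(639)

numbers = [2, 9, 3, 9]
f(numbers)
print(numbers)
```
[2, 9, 3, 9, 639]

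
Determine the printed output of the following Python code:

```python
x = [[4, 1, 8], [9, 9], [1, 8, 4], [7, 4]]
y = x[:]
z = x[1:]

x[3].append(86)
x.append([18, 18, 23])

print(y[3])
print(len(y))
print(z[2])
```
[7, 4, 86]
4
[7, 4, 86]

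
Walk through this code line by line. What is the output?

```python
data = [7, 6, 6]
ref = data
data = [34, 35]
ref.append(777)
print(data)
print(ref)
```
[34, 35]
[7, 6, 6, 777]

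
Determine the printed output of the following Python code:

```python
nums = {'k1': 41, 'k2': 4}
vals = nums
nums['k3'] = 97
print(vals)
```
{'k1': 41, 'k2': 4, 'k3': 97}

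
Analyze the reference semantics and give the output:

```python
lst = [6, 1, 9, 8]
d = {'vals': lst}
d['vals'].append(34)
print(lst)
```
[6, 1, 9, 8, 34]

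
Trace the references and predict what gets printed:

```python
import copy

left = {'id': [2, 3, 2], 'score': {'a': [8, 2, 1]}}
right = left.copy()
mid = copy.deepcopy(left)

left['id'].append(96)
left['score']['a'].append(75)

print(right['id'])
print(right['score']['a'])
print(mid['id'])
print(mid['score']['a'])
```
[2, 3, 2, 96]
[8, 2, 1, 75]
[2, 3, 2]
[8, 2, 1]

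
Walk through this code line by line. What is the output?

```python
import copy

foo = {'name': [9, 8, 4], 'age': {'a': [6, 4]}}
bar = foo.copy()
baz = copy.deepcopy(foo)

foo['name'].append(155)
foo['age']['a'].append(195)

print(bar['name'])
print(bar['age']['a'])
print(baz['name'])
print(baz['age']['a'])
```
[9, 8, 4, 155]
[6, 4, 195]
[9, 8, 4]
[6, 4]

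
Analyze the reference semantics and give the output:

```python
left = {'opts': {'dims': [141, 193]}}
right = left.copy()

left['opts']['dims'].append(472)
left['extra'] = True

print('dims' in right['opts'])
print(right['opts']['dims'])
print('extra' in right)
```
True
[141, 193, 472]
False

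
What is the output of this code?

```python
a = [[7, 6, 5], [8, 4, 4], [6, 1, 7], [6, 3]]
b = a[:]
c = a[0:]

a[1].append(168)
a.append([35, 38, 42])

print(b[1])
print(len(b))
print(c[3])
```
[8, 4, 4, 168]
4
[6, 3]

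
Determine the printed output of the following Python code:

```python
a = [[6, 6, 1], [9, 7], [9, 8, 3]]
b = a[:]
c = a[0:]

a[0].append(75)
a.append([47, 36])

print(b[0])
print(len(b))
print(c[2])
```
[6, 6, 1, 75]
3
[9, 8, 3]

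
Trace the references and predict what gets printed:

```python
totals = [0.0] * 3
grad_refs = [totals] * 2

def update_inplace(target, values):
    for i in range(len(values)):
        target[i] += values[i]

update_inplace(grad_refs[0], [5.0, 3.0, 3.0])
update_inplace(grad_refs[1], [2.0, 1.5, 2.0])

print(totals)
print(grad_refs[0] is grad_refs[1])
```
[7.0, 4.5, 5.0]
True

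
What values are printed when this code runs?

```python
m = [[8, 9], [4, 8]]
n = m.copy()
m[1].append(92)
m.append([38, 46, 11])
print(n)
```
[[8, 9], [4, 8, 92]]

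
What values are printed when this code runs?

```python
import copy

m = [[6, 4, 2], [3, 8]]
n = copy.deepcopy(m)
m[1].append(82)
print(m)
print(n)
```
[[6, 4, 2], [3, 8, 82]]
[[6, 4, 2], [3, 8]]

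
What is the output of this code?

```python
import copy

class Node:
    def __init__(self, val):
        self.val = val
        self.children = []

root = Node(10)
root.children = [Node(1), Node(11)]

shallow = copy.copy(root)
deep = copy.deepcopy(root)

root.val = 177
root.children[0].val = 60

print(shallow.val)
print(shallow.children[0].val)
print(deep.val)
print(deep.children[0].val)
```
10
60
10
1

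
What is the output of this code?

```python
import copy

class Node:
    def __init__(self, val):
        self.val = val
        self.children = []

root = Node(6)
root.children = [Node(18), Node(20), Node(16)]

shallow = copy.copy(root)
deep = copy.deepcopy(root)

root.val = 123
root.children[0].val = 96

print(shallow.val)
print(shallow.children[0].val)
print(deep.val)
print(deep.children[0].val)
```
6
96
6
18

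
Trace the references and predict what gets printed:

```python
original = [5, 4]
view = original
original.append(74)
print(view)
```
[5, 4, 74]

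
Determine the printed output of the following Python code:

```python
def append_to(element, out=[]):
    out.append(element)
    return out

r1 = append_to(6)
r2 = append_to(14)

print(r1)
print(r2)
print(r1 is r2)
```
[6, 14]
[6, 14]
True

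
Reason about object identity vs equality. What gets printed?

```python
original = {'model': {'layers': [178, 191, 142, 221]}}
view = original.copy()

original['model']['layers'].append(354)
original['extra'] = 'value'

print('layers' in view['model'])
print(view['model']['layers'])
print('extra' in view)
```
True
[178, 191, 142, 221, 354]
False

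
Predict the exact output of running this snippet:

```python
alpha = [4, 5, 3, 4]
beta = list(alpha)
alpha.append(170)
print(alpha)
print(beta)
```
[4, 5, 3, 4, 170]
[4, 5, 3, 4]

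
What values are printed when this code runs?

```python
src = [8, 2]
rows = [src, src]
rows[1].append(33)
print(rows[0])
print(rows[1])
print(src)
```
[8, 2, 33]
[8, 2, 33]
[8, 2, 33]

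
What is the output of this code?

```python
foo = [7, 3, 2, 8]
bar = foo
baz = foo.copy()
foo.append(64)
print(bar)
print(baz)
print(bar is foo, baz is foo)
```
[7, 3, 2, 8, 64]
[7, 3, 2, 8]
True False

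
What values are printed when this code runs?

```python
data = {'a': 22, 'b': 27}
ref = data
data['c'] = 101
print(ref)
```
{'a': 22, 'b': 27, 'c': 101}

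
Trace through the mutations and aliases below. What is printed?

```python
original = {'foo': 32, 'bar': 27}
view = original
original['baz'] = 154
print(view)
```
{'foo': 32, 'bar': 27, 'baz': 154}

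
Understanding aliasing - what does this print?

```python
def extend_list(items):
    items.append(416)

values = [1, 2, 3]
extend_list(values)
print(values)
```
[1, 2, 3, 416]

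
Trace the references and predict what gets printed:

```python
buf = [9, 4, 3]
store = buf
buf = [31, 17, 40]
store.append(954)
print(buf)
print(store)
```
[31, 17, 40]
[9, 4, 3, 954]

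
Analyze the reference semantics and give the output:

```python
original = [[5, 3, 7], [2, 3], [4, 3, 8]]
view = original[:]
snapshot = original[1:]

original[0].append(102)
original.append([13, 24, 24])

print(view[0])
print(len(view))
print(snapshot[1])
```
[5, 3, 7, 102]
3
[4, 3, 8]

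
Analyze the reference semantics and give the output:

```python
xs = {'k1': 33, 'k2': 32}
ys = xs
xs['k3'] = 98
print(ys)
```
{'k1': 33, 'k2': 32, 'k3': 98}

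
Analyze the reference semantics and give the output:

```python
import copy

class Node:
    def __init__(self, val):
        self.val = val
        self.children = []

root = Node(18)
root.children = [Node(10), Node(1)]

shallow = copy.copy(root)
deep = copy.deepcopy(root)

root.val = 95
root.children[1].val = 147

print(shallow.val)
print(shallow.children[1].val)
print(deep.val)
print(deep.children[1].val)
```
18
147
18
1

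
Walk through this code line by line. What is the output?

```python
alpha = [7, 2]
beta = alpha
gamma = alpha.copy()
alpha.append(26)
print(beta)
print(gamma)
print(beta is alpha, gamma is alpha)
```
[7, 2, 26]
[7, 2]
True False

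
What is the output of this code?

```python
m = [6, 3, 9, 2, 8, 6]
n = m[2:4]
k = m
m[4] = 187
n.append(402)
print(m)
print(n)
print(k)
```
[6, 3, 9, 2, 187, 6]
[9, 2, 402]
[6, 3, 9, 2, 187, 6]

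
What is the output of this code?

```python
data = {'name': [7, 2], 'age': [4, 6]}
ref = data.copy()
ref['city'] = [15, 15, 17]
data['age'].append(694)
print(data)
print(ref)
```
{'name': [7, 2], 'age': [4, 6, 694]}
{'name': [7, 2], 'age': [4, 6, 694], 'city': [15, 15, 17]}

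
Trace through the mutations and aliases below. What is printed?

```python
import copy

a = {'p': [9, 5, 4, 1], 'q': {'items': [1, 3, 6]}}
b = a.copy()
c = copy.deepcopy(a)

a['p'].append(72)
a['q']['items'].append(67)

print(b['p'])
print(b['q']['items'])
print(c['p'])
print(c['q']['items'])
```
[9, 5, 4, 1, 72]
[1, 3, 6, 67]
[9, 5, 4, 1]
[1, 3, 6]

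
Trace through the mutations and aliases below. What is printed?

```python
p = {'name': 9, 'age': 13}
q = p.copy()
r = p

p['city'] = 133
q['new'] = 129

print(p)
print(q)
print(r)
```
{'name': 9, 'age': 13, 'city': 133}
{'name': 9, 'age': 13, 'new': 129}
{'name': 9, 'age': 13, 'city': 133}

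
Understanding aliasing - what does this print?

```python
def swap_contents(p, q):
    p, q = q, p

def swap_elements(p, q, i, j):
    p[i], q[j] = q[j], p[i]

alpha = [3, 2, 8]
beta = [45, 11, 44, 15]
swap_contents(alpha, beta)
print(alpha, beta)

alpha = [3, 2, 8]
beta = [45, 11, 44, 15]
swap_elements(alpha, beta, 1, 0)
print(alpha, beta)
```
[3, 2, 8] [45, 11, 44, 15]
[3, 45, 8] [2, 11, 44, 15]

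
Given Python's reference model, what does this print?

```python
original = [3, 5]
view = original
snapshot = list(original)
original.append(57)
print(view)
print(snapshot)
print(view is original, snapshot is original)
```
[3, 5, 57]
[3, 5]
True False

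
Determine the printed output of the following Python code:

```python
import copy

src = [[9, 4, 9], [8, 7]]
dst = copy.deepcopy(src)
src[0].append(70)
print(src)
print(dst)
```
[[9, 4, 9, 70], [8, 7]]
[[9, 4, 9], [8, 7]]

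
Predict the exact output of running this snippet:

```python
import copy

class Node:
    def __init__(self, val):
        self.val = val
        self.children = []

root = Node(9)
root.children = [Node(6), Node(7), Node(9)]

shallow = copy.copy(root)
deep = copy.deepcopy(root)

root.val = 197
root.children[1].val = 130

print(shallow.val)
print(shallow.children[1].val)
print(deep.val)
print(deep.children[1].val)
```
9
130
9
7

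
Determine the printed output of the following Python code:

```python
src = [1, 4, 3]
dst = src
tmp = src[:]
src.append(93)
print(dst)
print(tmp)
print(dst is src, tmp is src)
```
[1, 4, 3, 93]
[1, 4, 3]
True False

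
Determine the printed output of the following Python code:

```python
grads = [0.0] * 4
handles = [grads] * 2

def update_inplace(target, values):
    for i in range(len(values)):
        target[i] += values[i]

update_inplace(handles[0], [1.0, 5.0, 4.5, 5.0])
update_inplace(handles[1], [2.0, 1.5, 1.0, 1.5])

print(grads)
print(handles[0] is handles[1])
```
[3.0, 6.5, 5.5, 6.5]
True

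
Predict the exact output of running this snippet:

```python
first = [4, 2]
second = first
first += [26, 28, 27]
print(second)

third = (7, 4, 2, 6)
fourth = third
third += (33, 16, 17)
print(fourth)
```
[4, 2, 26, 28, 27]
(7, 4, 2, 6)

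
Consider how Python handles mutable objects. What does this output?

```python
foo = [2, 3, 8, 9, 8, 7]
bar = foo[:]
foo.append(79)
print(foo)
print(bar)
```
[2, 3, 8, 9, 8, 7, 79]
[2, 3, 8, 9, 8, 7]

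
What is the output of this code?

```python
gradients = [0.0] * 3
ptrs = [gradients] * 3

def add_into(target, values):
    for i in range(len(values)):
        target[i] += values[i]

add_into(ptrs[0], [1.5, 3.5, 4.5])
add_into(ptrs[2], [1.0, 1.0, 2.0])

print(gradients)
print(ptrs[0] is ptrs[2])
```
[2.5, 4.5, 6.5]
True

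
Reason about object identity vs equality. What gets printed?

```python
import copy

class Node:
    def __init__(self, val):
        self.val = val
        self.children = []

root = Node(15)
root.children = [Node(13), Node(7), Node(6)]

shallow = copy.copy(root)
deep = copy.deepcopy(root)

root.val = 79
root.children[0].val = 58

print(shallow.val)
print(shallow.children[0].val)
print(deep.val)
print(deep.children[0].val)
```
15
58
15
13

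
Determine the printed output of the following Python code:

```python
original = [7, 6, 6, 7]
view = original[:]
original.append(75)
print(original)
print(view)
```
[7, 6, 6, 7, 75]
[7, 6, 6, 7]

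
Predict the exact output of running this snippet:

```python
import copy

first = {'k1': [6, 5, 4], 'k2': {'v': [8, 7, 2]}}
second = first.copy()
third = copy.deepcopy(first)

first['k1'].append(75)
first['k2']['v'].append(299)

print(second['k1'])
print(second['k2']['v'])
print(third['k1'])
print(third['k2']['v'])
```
[6, 5, 4, 75]
[8, 7, 2, 299]
[6, 5, 4]
[8, 7, 2]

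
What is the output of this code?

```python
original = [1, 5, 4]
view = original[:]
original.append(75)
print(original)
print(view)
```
[1, 5, 4, 75]
[1, 5, 4]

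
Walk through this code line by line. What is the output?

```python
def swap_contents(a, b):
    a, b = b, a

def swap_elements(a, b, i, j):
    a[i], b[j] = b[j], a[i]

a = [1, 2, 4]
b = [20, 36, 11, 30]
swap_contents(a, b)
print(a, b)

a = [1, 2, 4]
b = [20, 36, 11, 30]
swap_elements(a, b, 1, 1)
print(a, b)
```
[1, 2, 4] [20, 36, 11, 30]
[1, 36, 4] [20, 2, 11, 30]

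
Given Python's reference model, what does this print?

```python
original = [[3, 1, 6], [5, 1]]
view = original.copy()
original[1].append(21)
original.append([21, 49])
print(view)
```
[[3, 1, 6], [5, 1, 21]]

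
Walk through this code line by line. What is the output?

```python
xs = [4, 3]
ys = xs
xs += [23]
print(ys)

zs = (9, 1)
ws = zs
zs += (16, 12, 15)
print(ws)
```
[4, 3, 23]
(9, 1)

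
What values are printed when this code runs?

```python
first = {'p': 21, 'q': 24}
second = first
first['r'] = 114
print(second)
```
{'p': 21, 'q': 24, 'r': 114}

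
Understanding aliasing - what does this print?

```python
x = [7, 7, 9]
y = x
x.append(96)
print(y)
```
[7, 7, 9, 96]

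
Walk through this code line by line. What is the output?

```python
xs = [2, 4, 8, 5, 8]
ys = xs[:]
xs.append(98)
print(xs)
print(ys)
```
[2, 4, 8, 5, 8, 98]
[2, 4, 8, 5, 8]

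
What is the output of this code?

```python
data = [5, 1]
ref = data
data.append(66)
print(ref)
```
[5, 1, 66]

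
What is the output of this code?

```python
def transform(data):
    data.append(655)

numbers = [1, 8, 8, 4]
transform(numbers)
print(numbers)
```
[1, 8, 8, 4, 655]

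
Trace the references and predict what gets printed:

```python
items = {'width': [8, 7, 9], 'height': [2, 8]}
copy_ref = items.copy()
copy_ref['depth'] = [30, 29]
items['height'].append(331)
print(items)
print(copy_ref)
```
{'width': [8, 7, 9], 'height': [2, 8, 331]}
{'width': [8, 7, 9], 'height': [2, 8, 331], 'depth': [30, 29]}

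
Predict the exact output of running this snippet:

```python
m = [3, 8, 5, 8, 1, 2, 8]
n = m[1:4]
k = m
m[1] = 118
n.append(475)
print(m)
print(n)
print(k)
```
[3, 118, 5, 8, 1, 2, 8]
[8, 5, 8, 475]
[3, 118, 5, 8, 1, 2, 8]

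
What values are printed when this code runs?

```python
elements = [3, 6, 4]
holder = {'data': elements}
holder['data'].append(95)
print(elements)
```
[3, 6, 4, 95]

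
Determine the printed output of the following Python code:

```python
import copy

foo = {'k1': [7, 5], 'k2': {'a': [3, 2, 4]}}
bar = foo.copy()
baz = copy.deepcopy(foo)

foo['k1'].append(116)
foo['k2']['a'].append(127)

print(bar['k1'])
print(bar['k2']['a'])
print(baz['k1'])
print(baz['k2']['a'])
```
[7, 5, 116]
[3, 2, 4, 127]
[7, 5]
[3, 2, 4]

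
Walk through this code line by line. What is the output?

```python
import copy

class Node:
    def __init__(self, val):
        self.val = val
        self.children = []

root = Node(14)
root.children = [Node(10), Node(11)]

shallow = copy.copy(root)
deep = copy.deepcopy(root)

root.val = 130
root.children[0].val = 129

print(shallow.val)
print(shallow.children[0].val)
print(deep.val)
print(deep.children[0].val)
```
14
129
14
10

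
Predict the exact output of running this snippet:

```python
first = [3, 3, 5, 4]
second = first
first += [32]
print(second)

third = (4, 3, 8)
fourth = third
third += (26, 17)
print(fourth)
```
[3, 3, 5, 4, 32]
(4, 3, 8)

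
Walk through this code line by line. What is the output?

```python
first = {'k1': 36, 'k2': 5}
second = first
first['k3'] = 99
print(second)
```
{'k1': 36, 'k2': 5, 'k3': 99}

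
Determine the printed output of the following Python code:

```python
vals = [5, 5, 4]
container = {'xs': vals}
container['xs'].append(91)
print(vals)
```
[5, 5, 4, 91]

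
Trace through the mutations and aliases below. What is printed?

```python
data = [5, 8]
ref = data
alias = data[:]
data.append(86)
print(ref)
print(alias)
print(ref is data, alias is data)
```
[5, 8, 86]
[5, 8]
True False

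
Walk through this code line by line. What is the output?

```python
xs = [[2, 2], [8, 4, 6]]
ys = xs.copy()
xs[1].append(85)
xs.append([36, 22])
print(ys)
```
[[2, 2], [8, 4, 6, 85]]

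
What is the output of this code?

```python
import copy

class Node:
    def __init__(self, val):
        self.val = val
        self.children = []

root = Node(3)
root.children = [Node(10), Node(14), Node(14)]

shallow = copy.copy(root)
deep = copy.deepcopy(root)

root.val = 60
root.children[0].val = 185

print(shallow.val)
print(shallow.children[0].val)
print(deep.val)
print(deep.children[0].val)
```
3
185
3
10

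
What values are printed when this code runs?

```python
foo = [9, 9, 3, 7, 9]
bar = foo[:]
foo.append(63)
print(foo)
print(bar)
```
[9, 9, 3, 7, 9, 63]
[9, 9, 3, 7, 9]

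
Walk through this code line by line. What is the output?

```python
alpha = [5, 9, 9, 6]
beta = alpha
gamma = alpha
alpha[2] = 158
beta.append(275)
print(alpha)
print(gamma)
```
[5, 9, 158, 6, 275]
[5, 9, 158, 6, 275]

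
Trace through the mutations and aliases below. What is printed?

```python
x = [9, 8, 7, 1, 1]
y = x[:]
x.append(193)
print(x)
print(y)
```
[9, 8, 7, 1, 1, 193]
[9, 8, 7, 1, 1]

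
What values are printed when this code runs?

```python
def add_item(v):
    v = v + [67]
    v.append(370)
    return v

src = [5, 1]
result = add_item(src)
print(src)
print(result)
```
[5, 1]
[5, 1, 67, 370]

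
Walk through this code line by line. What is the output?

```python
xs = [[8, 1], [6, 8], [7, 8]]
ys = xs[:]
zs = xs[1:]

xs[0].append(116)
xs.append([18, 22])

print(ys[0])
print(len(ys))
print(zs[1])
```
[8, 1, 116]
3
[7, 8]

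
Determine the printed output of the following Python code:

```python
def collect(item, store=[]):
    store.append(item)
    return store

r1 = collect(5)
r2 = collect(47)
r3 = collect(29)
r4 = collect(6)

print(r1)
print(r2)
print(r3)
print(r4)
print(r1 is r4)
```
[5, 47, 29, 6]
[5, 47, 29, 6]
[5, 47, 29, 6]
[5, 47, 29, 6]
True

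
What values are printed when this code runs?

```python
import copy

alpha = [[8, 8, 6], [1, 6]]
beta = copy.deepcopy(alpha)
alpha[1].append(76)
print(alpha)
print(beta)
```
[[8, 8, 6], [1, 6, 76]]
[[8, 8, 6], [1, 6]]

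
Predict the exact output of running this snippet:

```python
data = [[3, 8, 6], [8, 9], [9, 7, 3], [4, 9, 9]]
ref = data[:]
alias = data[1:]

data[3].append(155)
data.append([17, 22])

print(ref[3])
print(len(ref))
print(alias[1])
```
[4, 9, 9, 155]
4
[9, 7, 3]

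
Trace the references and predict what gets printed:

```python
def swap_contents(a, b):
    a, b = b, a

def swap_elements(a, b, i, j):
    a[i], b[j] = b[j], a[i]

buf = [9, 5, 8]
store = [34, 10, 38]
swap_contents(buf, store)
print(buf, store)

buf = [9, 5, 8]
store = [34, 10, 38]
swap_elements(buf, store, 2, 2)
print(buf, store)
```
[9, 5, 8] [34, 10, 38]
[9, 5, 38] [34, 10, 8]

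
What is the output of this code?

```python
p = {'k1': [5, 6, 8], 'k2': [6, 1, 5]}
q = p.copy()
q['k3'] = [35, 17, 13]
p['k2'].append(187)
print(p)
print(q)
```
{'k1': [5, 6, 8], 'k2': [6, 1, 5, 187]}
{'k1': [5, 6, 8], 'k2': [6, 1, 5, 187], 'k3': [35, 17, 13]}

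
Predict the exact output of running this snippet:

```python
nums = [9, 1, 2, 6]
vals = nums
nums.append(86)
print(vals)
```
[9, 1, 2, 6, 86]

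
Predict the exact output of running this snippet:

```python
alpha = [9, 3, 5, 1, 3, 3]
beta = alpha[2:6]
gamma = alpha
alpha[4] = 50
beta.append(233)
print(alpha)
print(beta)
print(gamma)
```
[9, 3, 5, 1, 50, 3]
[5, 1, 3, 3, 233]
[9, 3, 5, 1, 50, 3]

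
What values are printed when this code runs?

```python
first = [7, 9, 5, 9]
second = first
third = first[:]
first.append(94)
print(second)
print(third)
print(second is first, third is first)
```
[7, 9, 5, 9, 94]
[7, 9, 5, 9]
True False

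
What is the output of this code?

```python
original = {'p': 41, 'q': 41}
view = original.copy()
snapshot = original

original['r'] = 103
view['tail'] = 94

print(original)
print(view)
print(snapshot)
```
{'p': 41, 'q': 41, 'r': 103}
{'p': 41, 'q': 41, 'tail': 94}
{'p': 41, 'q': 41, 'r': 103}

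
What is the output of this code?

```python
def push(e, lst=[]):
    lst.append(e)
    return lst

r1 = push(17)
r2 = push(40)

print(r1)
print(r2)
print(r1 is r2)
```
[17, 40]
[17, 40]
True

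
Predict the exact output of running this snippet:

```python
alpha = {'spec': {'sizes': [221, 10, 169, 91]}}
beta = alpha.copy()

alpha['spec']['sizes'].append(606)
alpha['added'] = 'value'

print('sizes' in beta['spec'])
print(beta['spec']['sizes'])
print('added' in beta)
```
True
[221, 10, 169, 91, 606]
False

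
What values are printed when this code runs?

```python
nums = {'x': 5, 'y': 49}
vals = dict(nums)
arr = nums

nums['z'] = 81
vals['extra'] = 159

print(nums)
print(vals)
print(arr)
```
{'x': 5, 'y': 49, 'z': 81}
{'x': 5, 'y': 49, 'extra': 159}
{'x': 5, 'y': 49, 'z': 81}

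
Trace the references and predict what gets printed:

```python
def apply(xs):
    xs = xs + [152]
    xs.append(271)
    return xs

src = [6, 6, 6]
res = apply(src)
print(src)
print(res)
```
[6, 6, 6]
[6, 6, 6, 152, 271]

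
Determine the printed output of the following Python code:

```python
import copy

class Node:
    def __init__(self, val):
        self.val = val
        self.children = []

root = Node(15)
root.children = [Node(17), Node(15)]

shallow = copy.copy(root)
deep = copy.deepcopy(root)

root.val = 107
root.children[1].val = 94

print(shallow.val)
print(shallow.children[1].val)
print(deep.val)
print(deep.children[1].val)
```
15
94
15
15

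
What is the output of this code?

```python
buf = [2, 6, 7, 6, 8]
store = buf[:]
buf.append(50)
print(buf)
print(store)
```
[2, 6, 7, 6, 8, 50]
[2, 6, 7, 6, 8]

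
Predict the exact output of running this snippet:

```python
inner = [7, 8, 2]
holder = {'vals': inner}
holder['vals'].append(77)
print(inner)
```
[7, 8, 2, 77]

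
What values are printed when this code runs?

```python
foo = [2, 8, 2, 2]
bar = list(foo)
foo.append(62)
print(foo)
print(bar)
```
[2, 8, 2, 2, 62]
[2, 8, 2, 2]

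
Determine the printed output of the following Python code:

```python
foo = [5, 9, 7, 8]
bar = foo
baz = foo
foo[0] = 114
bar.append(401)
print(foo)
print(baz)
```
[114, 9, 7, 8, 401]
[114, 9, 7, 8, 401]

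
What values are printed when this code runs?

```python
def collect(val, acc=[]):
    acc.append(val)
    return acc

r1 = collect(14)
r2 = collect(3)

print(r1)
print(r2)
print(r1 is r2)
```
[14, 3]
[14, 3]
True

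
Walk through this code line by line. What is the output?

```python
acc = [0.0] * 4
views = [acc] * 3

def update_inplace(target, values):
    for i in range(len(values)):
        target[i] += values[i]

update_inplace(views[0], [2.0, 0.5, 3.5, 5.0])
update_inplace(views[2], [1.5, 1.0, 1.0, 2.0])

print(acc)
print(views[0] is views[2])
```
[3.5, 1.5, 4.5, 7.0]
True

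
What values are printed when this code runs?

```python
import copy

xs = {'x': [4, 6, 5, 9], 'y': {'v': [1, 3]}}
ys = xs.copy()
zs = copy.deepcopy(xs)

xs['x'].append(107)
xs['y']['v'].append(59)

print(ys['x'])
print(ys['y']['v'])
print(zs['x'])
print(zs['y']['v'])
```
[4, 6, 5, 9, 107]
[1, 3, 59]
[4, 6, 5, 9]
[1, 3]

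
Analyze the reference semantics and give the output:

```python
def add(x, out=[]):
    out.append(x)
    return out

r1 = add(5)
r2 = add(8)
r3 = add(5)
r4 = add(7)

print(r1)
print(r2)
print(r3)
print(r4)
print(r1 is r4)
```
[5, 8, 5, 7]
[5, 8, 5, 7]
[5, 8, 5, 7]
[5, 8, 5, 7]
True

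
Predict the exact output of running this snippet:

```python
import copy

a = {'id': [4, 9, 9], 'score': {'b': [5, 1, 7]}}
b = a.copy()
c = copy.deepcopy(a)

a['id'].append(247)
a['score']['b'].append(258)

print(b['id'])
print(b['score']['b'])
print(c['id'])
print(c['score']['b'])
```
[4, 9, 9, 247]
[5, 1, 7, 258]
[4, 9, 9]
[5, 1, 7]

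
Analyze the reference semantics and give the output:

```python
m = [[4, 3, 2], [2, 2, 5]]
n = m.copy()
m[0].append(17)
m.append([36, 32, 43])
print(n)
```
[[4, 3, 2, 17], [2, 2, 5]]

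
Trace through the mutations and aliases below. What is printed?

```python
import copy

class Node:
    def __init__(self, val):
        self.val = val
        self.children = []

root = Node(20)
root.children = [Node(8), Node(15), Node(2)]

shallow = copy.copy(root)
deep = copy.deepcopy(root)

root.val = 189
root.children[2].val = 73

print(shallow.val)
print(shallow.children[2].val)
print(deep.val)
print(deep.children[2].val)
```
20
73
20
2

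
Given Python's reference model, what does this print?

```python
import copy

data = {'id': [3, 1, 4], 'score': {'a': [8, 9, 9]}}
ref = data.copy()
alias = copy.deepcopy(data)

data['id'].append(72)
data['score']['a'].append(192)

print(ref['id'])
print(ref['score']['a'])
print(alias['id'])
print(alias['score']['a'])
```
[3, 1, 4, 72]
[8, 9, 9, 192]
[3, 1, 4]
[8, 9, 9]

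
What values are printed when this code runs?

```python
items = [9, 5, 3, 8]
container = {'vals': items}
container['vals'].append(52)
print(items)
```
[9, 5, 3, 8, 52]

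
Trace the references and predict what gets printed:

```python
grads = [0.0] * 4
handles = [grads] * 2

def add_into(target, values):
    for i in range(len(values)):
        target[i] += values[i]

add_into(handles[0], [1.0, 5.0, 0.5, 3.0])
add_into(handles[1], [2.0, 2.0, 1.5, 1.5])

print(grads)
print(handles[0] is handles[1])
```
[3.0, 7.0, 2.0, 4.5]
True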